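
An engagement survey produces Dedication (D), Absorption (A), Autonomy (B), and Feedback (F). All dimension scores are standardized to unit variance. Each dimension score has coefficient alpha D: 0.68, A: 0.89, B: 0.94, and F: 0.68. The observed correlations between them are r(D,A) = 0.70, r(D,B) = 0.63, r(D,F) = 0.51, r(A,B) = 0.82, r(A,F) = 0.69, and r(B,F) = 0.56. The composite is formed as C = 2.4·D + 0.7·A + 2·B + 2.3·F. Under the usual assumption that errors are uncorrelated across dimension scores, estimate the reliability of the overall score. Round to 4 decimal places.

0.9024

Var(C) = 2.4² + 0.7² + 2² + 2.3² + 2·[1.68·0.70 + 4.8·0.63 + 5.52·0.51 + 1.4·0.82 + 1.61·0.69 + 4.6·0.56] = 15.54 + 23.7002 = 39.2402.
Because errors are independent across components, Cov(Tᵢ,Tⱼ) = Cov(Xᵢ,Xⱼ); the off-diagonal part of the true-score variance is the same as above.
True-score variance = [2.4²·0.68 + 0.7²·0.89 + 2²·0.94 + 2.3²·0.68] + 23.7002 = 11.7101 + 23.7002 = 35.4103.
Reliability = 35.4103 / 39.2402 = 0.9024.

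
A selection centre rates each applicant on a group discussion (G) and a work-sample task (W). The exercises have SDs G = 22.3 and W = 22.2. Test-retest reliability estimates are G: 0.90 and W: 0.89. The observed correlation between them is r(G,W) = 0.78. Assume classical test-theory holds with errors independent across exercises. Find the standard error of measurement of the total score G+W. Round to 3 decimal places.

10.195

Var(total) = 990.13 + 772.294 = 1762.42.
True-score variance = 886.189 + 772.294 = 1658.48, so reliability = 0.9410.
Error variance = 1762.42 − 1658.48 = 103.941; SEM = √103.941 = 10.195.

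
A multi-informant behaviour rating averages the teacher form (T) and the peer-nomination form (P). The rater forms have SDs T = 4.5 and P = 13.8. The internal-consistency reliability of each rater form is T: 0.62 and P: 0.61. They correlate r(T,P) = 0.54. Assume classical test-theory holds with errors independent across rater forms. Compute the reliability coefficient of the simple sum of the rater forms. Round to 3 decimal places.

Var(T+P) = 4.5² + 13.8² + 2·[4.5·13.8·0.54] = 210.69 + 67.068 = 277.758.
With uncorrelated errors the cross-covariances are all true-score covariance, so they carry over unchanged; only the diagonal terms shrink to ρᵢσᵢ².
True-score variance = [4.5²·0.62 + 13.8²·0.61] + 67.068 = 128.723 + 67.068 = 195.791.
Reliability = 195.791 / 277.758 = 0.705.

0.705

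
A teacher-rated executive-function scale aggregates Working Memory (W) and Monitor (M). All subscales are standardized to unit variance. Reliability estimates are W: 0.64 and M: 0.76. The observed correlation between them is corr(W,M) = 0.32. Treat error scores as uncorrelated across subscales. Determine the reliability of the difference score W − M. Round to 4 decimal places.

Var(W−M) = 1 + 1 − 2·0.32 = 2 − 0.64 = 1.36.
Under uncorrelated errors the observed covariances equal the true-score covariances, so only the own-variance terms attenuate.
True-score variance = [0.64 + 0.76] − 0.64 = 1.4 − 0.64 = 0.76.
Reliability = 0.76 / 1.36 = 0.5588.

0.5588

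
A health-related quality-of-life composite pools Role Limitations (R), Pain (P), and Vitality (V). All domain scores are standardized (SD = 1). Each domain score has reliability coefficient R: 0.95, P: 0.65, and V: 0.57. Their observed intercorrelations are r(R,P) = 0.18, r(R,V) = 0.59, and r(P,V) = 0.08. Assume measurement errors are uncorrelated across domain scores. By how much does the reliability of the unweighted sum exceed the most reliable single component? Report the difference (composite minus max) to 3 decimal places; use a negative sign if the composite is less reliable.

-0.127

Var(sum) = 3 + 1.7 = 4.7; true-score variance = 2.17 + 1.7 = 3.87; composite reliability = 0.8234.
Max component reliability = 0.9500.
Difference = 0.8234 − 0.9500 = -0.127.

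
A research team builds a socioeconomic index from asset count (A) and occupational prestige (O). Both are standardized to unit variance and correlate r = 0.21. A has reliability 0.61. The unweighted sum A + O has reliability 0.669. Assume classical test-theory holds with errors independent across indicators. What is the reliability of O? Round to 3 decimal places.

0.589

Var(A+O) = 2 + 2·0.21 = 2.420.
True-score variance = ρ_A + ρ_O + 2·0.21, so 0.669 = (0.61 + ρ_O + 0.42) / 2.420.
ρ_O = 0.669·2.420 − 0.61 − 0.42 = 0.589.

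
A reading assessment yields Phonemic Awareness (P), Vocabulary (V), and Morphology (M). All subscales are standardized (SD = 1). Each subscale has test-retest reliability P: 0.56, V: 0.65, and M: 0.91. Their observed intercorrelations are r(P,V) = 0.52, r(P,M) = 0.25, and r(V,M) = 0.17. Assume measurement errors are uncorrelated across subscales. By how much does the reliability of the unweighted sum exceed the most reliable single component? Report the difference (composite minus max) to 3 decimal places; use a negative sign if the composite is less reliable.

-0.090

Var(sum) = 3 + 1.88 = 4.88; true-score variance = 2.12 + 1.88 = 4; composite reliability = 0.8197.
Max component reliability = 0.9100.
Difference = 0.8197 − 0.9100 = -0.090.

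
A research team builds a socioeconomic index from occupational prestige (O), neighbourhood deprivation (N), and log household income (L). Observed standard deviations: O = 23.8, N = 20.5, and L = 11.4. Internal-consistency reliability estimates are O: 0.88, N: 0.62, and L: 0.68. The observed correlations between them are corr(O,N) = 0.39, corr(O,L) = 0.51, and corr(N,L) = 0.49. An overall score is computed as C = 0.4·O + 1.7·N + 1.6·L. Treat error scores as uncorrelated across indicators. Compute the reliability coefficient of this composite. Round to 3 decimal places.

Var(C) = 0.4²·23.8² + 1.7²·20.5² + 1.6²·11.4² + 2·[0.68·23.8·20.5·0.39 + 0.64·23.8·11.4·0.51 + 2.72·20.5·11.4·0.49] = 1637.85 + 1058.85 = 2696.7.
With uncorrelated errors the cross-covariances are all true-score covariance, so they carry over unchanged; only the diagonal terms shrink to ρᵢσᵢ².
True-score variance = [0.4²·23.8²·0.88 + 1.7²·20.5²·0.62 + 1.6²·11.4²·0.68] + 1058.85 = 1058.99 + 1058.85 = 2117.84.
Reliability = 2117.84 / 2696.7 = 0.785.

0.785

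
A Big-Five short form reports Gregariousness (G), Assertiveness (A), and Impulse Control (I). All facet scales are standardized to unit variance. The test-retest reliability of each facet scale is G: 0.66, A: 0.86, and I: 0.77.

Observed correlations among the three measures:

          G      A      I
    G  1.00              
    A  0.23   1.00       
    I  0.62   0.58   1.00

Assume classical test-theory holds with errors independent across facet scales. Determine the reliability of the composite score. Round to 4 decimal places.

Var(G+A+I) = 3 + 2·[0.23 + 0.62 + 0.58] = 3 + 2.86 = 5.86.
Under uncorrelated errors the observed covariances equal the true-score covariances, so only the own-variance terms attenuate.
True-score variance = [0.66 + 0.86 + 0.77] + 2.86 = 2.29 + 2.86 = 5.15.
Reliability = 5.15 / 5.86 = 0.8788.

0.8788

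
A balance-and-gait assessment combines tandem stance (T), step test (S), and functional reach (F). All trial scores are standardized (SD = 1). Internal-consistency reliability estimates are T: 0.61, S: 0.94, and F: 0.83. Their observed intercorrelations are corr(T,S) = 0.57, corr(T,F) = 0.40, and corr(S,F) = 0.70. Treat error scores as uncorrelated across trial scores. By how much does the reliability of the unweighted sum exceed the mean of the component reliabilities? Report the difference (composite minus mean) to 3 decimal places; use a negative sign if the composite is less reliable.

Var(sum) = 3 + 3.34 = 6.34; true-score variance = 2.38 + 3.34 = 5.72; composite reliability = 0.9022.
Mean component reliability = 0.7933.
Difference = 0.9022 − 0.7933 = 0.109.

0.109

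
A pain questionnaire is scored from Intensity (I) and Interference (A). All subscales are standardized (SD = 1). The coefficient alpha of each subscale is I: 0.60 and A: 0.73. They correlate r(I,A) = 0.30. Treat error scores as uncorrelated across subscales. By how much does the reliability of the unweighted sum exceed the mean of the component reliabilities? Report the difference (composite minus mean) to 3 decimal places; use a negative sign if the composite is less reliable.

Var(sum) = 2 + 0.6 = 2.6; true-score variance = 1.33 + 0.6 = 1.93; composite reliability = 0.7423.
Mean component reliability = 0.6650.
Difference = 0.7423 − 0.6650 = 0.077.

0.077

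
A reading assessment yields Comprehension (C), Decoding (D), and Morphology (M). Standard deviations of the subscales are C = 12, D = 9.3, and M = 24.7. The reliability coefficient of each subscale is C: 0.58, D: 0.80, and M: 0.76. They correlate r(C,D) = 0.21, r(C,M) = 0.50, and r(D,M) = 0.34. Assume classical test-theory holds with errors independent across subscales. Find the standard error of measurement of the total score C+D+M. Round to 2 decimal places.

14.97

Var(total) = 840.58 + 499.475 = 1340.05.
True-score variance = 616.38 + 499.475 = 1115.86, so reliability = 0.8327.
Error variance = 1340.05 − 1115.86 = 224.2; SEM = √224.2 = 14.97.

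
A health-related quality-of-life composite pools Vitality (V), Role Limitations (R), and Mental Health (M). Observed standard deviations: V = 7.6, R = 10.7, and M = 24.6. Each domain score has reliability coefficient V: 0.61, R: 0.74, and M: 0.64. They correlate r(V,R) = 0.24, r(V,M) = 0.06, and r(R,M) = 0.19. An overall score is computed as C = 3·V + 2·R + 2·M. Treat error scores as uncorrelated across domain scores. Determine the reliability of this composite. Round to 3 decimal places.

Var(C) = 3²·7.6² + 2²·10.7² + 2²·24.6² + 2·[6·7.6·10.7·0.24 + 6·7.6·24.6·0.06 + 4·10.7·24.6·0.19] = 3398.44 + 768.907 = 4167.35.
With uncorrelated errors the cross-covariances are all true-score covariance, so they carry over unchanged; only the diagonal terms shrink to ρᵢσᵢ².
True-score variance = [3²·7.6²·0.61 + 2²·10.7²·0.74 + 2²·24.6²·0.64] + 768.907 = 2205.2 + 768.907 = 2974.11.
Reliability = 2974.11 / 4167.35 = 0.714.

0.714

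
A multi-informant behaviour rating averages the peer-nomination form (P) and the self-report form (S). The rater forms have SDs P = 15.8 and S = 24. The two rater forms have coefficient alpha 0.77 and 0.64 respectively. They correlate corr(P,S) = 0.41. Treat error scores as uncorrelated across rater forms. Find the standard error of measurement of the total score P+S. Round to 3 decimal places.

Var(total) = 825.64 + 310.944 = 1136.58.
True-score variance = 560.863 + 310.944 = 871.807, so reliability = 0.7670.
Error variance = 1136.58 − 871.807 = 264.777; SEM = √264.777 = 16.272.

16.272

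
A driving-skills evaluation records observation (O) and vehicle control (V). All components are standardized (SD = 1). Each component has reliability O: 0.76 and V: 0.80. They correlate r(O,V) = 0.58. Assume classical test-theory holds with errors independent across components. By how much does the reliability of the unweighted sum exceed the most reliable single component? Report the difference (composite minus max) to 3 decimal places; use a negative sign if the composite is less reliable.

Var(sum) = 2 + 1.16 = 3.16; true-score variance = 1.56 + 1.16 = 2.72; composite reliability = 0.8608.
Max component reliability = 0.8000.
Difference = 0.8608 − 0.8000 = 0.061.

0.061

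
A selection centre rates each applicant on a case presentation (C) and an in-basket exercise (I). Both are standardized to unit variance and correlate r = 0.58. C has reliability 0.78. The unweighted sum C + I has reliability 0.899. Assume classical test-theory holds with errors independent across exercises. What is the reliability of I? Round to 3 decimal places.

0.901

Var(C+I) = 2 + 2·0.58 = 3.160.
True-score variance = ρ_C + ρ_I + 2·0.58, so 0.899 = (0.78 + ρ_I + 1.16) / 3.160.
ρ_I = 0.899·3.160 − 0.78 − 1.16 = 0.901.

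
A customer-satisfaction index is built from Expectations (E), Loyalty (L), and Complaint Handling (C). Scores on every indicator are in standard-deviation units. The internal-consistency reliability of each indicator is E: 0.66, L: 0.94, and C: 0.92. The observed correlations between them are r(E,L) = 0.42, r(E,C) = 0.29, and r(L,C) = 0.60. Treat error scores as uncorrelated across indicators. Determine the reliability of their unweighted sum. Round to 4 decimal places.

0.9146

Var(E+L+C) = 3 + 2·[0.42 + 0.29 + 0.60] = 3 + 2.62 = 5.62.
With uncorrelated errors the cross-covariances are all true-score covariance, so they carry over unchanged; only the diagonal terms shrink to ρᵢσᵢ².
True-score variance = [0.66 + 0.94 + 0.92] + 2.62 = 2.52 + 2.62 = 5.14.
Reliability = 5.14 / 5.62 = 0.9146.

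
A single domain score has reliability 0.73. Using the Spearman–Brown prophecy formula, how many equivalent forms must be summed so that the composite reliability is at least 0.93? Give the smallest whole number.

5

k ≥ ρ*(1−ρ₁)/(ρ₁(1−ρ*)) = 0.93·0.27 / (0.73·0.07) = 4.914.
Smallest integer k = 5.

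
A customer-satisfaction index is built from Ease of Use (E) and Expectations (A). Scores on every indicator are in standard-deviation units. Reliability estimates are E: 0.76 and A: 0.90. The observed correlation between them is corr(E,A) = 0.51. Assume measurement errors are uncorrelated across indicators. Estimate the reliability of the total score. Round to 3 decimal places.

Var(E+A) = 2 + 2·[0.51] = 2 + 1.02 = 3.02.
With uncorrelated errors the cross-covariances are all true-score covariance, so they carry over unchanged; only the diagonal terms shrink to ρᵢσᵢ².
True-score variance = [0.76 + 0.90] + 1.02 = 1.66 + 1.02 = 2.68.
Reliability = 2.68 / 3.02 = 0.887.

0.887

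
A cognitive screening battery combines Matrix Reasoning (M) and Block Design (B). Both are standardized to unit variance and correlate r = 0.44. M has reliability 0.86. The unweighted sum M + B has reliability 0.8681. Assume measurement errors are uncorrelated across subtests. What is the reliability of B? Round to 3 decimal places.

0.760

Var(M+B) = 2 + 2·0.44 = 2.880.
True-score variance = ρ_M + ρ_B + 2·0.44, so 0.8681 = (0.86 + ρ_B + 0.88) / 2.880.
ρ_B = 0.8681·2.880 − 0.86 − 0.88 = 0.760.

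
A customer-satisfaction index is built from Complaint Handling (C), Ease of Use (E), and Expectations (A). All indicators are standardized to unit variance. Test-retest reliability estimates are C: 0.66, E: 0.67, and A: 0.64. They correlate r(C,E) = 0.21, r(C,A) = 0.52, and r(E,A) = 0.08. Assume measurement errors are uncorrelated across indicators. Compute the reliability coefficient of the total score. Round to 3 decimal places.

Var(C+E+A) = 3 + 2·[0.21 + 0.52 + 0.08] = 3 + 1.62 = 4.62.
Under uncorrelated errors the observed covariances equal the true-score covariances, so only the own-variance terms attenuate.
True-score variance = [0.66 + 0.67 + 0.64] + 1.62 = 1.97 + 1.62 = 3.59.
Reliability = 3.59 / 4.62 = 0.777.

0.777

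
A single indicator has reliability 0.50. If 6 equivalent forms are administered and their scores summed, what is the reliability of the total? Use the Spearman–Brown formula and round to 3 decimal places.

0.857

ρ_k = kρ / (1 + (k−1)ρ) = 6·0.50 / (1 + 5·0.50) = 3.000 / 3.500 = 0.857.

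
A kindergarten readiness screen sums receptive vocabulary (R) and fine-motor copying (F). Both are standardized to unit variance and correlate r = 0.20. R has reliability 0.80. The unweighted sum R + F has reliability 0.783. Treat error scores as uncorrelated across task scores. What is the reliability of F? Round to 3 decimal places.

Var(R+F) = 2 + 2·0.20 = 2.400.
True-score variance = ρ_R + ρ_F + 2·0.20, so 0.783 = (0.80 + ρ_F + 0.40) / 2.400.
ρ_F = 0.783·2.400 − 0.80 − 0.40 = 0.679.

0.679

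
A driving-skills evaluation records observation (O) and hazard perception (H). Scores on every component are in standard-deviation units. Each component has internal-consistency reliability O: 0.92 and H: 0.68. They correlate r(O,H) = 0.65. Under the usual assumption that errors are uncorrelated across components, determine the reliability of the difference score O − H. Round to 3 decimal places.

Var(O−H) = 1 + 1 − 2·0.65 = 2 − 1.3 = 0.7.
Because errors are independent across components, Cov(Tᵢ,Tⱼ) = Cov(Xᵢ,Xⱼ); the off-diagonal part of the true-score variance is the same as above.
True-score variance = [0.92 + 0.68] − 1.3 = 1.6 − 1.3 = 0.3.
Reliability = 0.3 / 0.7 = 0.429.

0.429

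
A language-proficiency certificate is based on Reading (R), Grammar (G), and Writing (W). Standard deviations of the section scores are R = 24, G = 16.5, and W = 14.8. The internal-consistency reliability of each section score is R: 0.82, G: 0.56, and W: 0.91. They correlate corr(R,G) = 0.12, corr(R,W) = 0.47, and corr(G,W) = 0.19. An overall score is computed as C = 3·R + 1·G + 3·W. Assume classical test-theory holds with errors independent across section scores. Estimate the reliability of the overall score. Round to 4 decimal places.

Var(C) = 3²·24² + 16.5² + 3²·14.8² + 2·[3·24·16.5·0.12 + 9·24·14.8·0.47 + 3·16.5·14.8·0.19] = 7427.61 + 3568.5 = 10996.1.
Under uncorrelated errors the observed covariances equal the true-score covariances, so only the own-variance terms attenuate.
True-score variance = [3²·24²·0.82 + 16.5²·0.56 + 3²·14.8²·0.91] + 3568.5 = 6197.28 + 3568.5 = 9765.78.
Reliability = 9765.78 / 10996.1 = 0.8881.

0.8881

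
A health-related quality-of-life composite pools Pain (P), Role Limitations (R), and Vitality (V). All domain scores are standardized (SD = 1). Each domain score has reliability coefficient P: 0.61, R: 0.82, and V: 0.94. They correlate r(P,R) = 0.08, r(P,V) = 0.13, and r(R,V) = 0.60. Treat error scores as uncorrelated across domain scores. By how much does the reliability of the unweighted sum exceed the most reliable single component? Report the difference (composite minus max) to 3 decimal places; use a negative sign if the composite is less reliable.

Var(sum) = 3 + 1.62 = 4.62; true-score variance = 2.37 + 1.62 = 3.99; composite reliability = 0.8636.
Max component reliability = 0.9400.
Difference = 0.8636 − 0.9400 = -0.076.

-0.076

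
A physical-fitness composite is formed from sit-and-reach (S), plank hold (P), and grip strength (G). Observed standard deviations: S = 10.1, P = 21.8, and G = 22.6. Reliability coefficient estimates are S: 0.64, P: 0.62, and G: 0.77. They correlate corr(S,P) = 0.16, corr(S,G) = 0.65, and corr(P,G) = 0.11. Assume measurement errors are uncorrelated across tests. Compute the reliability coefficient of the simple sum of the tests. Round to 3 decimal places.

0.786

Var(S+P+G) = 10.1² + 21.8² + 22.6² + 2·[10.1·21.8·0.16 + 10.1·22.6·0.65 + 21.8·22.6·0.11] = 1088.01 + 475.585 = 1563.6.
Under uncorrelated errors the observed covariances equal the true-score covariances, so only the own-variance terms attenuate.
True-score variance = [10.1²·0.64 + 21.8²·0.62 + 22.6²·0.77] + 475.585 = 753.22 + 475.585 = 1228.81.
Reliability = 1228.81 / 1563.6 = 0.786.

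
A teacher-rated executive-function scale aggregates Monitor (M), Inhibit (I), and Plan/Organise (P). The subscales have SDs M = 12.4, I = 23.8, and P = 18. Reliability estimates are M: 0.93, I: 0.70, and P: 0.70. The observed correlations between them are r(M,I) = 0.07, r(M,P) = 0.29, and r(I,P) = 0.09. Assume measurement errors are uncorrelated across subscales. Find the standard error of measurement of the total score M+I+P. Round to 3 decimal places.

16.670

Var(total) = 1044.2 + 247.885 = 1292.08.
True-score variance = 766.305 + 247.885 = 1014.19, so reliability = 0.7849.
Error variance = 1292.08 − 1014.19 = 277.895; SEM = √277.895 = 16.670.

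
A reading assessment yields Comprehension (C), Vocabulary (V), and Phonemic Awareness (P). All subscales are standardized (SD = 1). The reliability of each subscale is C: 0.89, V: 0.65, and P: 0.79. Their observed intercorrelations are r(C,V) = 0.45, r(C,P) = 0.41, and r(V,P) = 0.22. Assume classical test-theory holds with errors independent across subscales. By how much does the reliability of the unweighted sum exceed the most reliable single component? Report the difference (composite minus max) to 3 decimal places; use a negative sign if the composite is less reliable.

Var(sum) = 3 + 2.16 = 5.16; true-score variance = 2.33 + 2.16 = 4.49; composite reliability = 0.8702.
Max component reliability = 0.8900.
Difference = 0.8702 − 0.8900 = -0.020.

-0.020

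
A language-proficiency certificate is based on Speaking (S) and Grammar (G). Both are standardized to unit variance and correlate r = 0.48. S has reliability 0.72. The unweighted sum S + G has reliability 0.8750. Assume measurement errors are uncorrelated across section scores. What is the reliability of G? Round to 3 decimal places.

Var(S+G) = 2 + 2·0.48 = 2.960.
True-score variance = ρ_S + ρ_G + 2·0.48, so 0.8750 = (0.72 + ρ_G + 0.96) / 2.960.
ρ_G = 0.8750·2.960 − 0.72 − 0.96 = 0.910.

0.910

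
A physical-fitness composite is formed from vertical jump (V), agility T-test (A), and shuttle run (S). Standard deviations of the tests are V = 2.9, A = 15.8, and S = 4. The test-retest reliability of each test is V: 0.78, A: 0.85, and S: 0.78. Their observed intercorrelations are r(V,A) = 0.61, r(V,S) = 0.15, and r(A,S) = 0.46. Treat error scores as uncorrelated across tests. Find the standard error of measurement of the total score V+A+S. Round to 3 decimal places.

6.543

Var(total) = 274.05 + 117.524 = 391.574.
True-score variance = 231.234 + 117.524 = 348.758, so reliability = 0.8907.
Error variance = 391.574 − 348.758 = 42.8162; SEM = √42.8162 = 6.543.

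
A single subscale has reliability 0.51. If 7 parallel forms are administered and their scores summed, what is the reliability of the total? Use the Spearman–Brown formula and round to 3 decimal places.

ρ_k = kρ / (1 + (k−1)ρ) = 7·0.51 / (1 + 6·0.51) = 3.570 / 4.060 = 0.879.

0.879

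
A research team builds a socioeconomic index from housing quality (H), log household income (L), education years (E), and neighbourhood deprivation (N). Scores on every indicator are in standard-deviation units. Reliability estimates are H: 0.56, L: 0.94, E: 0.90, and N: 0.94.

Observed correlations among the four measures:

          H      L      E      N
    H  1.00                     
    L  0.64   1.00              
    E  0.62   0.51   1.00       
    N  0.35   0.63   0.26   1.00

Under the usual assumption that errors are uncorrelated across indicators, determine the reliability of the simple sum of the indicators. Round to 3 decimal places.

0.934

Var(H+L+E+N) = 4 + 2·[0.64 + 0.62 + 0.35 + 0.51 + 0.63 + 0.26] = 4 + 6.02 = 10.02.
Because errors are independent across components, Cov(Tᵢ,Tⱼ) = Cov(Xᵢ,Xⱼ); the off-diagonal part of the true-score variance is the same as above.
True-score variance = [0.56 + 0.94 + 0.90 + 0.94] + 6.02 = 3.34 + 6.02 = 9.36.
Reliability = 9.36 / 10.02 = 0.934.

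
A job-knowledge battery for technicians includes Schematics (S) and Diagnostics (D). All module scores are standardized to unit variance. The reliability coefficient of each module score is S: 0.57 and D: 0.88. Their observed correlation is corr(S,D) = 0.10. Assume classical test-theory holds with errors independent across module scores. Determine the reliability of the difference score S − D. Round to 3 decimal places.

Var(S−D) = 1 + 1 − 2·0.10 = 2 − 0.2 = 1.8.
Under uncorrelated errors the observed covariances equal the true-score covariances, so only the own-variance terms attenuate.
True-score variance = [0.57 + 0.88] − 0.2 = 1.45 − 0.2 = 1.25.
Reliability = 1.25 / 1.8 = 0.694.

0.694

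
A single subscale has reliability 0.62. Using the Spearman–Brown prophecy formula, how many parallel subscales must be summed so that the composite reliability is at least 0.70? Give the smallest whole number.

k ≥ ρ*(1−ρ₁)/(ρ₁(1−ρ*)) = 0.70·0.38 / (0.62·0.30) = 1.430.
Smallest integer k = 2.

2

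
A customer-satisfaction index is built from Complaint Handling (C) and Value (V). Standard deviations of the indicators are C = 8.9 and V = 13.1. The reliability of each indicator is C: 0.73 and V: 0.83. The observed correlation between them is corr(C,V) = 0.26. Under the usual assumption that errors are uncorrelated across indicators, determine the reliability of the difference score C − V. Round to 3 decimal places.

Var(C−V) = 8.9² + 13.1² − 2·8.9·13.1·0.26 = 250.82 − 60.6268 = 190.193.
With uncorrelated errors the cross-covariances are all true-score covariance, so they carry over unchanged; only the diagonal terms shrink to ρᵢσᵢ².
True-score variance = [8.9²·0.73 + 13.1²·0.83] − 60.6268 = 200.26 − 60.6268 = 139.633.
Reliability = 139.633 / 190.193 = 0.734.

0.734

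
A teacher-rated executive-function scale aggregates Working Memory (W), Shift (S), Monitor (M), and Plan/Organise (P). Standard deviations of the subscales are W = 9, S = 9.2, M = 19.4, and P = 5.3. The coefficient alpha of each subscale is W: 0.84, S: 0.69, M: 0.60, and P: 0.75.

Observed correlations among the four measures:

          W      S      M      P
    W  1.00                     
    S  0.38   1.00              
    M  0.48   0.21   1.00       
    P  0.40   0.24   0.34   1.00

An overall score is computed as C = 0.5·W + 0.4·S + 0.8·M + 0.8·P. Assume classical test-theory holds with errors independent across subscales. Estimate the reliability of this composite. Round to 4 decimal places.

Var(C) = 0.5²·9² + 0.4²·9.2² + 0.8²·19.4² + 0.8²·5.3² + 2·[0.2·9·9.2·0.38 + 0.4·9·19.4·0.48 + 0.4·9·5.3·0.40 + 0.32·9.2·19.4·0.21 + 0.32·9.2·5.3·0.24 + 0.64·19.4·5.3·0.34] = 292.64 + 171.121 = 463.761.
Under uncorrelated errors the observed covariances equal the true-score covariances, so only the own-variance terms attenuate.
True-score variance = [0.5²·9²·0.84 + 0.4²·9.2²·0.69 + 0.8²·19.4²·0.60 + 0.8²·5.3²·0.75] + 171.121 = 184.36 + 171.121 = 355.48.
Reliability = 355.48 / 463.761 = 0.7665.

0.7665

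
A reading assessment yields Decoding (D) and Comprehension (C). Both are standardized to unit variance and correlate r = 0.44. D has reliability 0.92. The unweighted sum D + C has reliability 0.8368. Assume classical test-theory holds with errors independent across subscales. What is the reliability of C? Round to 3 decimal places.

Var(D+C) = 2 + 2·0.44 = 2.880.
True-score variance = ρ_D + ρ_C + 2·0.44, so 0.8368 = (0.92 + ρ_C + 0.88) / 2.880.
ρ_C = 0.8368·2.880 − 0.92 − 0.88 = 0.610.

0.610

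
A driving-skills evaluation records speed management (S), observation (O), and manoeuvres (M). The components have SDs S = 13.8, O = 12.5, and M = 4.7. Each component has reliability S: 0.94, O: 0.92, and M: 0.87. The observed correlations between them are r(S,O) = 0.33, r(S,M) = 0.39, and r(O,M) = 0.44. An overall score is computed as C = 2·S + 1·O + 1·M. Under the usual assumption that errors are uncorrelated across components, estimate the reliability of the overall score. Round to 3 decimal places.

Var(C) = 2²·13.8² + 12.5² + 4.7² + 2·[2·13.8·12.5·0.33 + 2·13.8·4.7·0.39 + 12.5·4.7·0.44] = 940.1 + 380.582 = 1320.68.
With uncorrelated errors the cross-covariances are all true-score covariance, so they carry over unchanged; only the diagonal terms shrink to ρᵢσᵢ².
True-score variance = [2²·13.8²·0.94 + 12.5²·0.92 + 4.7²·0.87] + 380.582 = 879.023 + 380.582 = 1259.6.
Reliability = 1259.6 / 1320.68 = 0.954.

0.954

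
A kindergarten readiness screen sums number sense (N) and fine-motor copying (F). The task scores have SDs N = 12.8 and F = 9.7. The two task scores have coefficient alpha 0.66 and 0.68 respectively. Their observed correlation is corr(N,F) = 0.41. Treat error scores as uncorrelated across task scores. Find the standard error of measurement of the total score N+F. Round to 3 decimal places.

Var(total) = 257.93 + 101.811 = 359.741.
True-score variance = 172.116 + 101.811 = 273.927, so reliability = 0.7615.
Error variance = 359.741 − 273.927 = 85.8144; SEM = √85.8144 = 9.264.

9.264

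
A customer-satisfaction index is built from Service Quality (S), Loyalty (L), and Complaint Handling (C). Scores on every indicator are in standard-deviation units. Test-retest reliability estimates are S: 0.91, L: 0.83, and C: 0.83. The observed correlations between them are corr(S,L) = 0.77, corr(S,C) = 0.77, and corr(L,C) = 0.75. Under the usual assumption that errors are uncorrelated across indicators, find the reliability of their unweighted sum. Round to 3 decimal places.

0.943

Var(S+L+C) = 3 + 2·[0.77 + 0.77 + 0.75] = 3 + 4.58 = 7.58.
Because errors are independent across components, Cov(Tᵢ,Tⱼ) = Cov(Xᵢ,Xⱼ); the off-diagonal part of the true-score variance is the same as above.
True-score variance = [0.91 + 0.83 + 0.83] + 4.58 = 2.57 + 4.58 = 7.15.
Reliability = 7.15 / 7.58 = 0.943.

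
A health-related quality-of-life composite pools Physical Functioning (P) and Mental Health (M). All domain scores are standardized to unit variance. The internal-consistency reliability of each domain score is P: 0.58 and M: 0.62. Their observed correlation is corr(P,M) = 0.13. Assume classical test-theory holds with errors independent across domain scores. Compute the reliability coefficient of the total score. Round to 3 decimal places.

Var(P+M) = 2 + 2·[0.13] = 2 + 0.26 = 2.26.
Because errors are independent across components, Cov(Tᵢ,Tⱼ) = Cov(Xᵢ,Xⱼ); the off-diagonal part of the true-score variance is the same as above.
True-score variance = [0.58 + 0.62] + 0.26 = 1.2 + 0.26 = 1.46.
Reliability = 1.46 / 2.26 = 0.646.

0.646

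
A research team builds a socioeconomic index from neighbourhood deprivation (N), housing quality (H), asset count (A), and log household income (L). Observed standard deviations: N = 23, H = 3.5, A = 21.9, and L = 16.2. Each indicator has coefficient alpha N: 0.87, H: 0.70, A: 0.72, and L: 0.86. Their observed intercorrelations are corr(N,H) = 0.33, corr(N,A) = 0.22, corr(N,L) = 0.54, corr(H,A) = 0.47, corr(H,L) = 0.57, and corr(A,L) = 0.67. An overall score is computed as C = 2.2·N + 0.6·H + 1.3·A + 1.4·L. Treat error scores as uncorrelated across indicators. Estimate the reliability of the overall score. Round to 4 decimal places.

0.9070

Var(C) = 2.2²·23² + 0.6²·3.5² + 1.3²·21.9² + 1.4²·16.2² + 2·[1.32·23·3.5·0.33 + 2.86·23·21.9·0.22 + 3.08·23·16.2·0.54 + 0.78·3.5·21.9·0.47 + 0.84·3.5·16.2·0.57 + 1.82·21.9·16.2·0.67] = 3889.69 + 2919.14 = 6808.83.
Under uncorrelated errors the observed covariances equal the true-score covariances, so only the own-variance terms attenuate.
True-score variance = [2.2²·23²·0.87 + 0.6²·3.5²·0.70 + 1.3²·21.9²·0.72 + 1.4²·16.2²·0.86] + 2919.14 = 3256.56 + 2919.14 = 6175.7.
Reliability = 6175.7 / 6808.83 = 0.9070.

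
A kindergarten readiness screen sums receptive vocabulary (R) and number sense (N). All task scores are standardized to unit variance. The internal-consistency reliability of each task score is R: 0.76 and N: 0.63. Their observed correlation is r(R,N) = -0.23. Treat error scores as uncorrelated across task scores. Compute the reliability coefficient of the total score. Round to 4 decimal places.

Var(R+N) = 2 + 2·[(-0.23)] = 2 − 0.46 = 1.54.
Because errors are independent across components, Cov(Tᵢ,Tⱼ) = Cov(Xᵢ,Xⱼ); the off-diagonal part of the true-score variance is the same as above.
True-score variance = [0.76 + 0.63] − 0.46 = 1.39 − 0.46 = 0.93.
Reliability = 0.93 / 1.54 = 0.6039.

0.6039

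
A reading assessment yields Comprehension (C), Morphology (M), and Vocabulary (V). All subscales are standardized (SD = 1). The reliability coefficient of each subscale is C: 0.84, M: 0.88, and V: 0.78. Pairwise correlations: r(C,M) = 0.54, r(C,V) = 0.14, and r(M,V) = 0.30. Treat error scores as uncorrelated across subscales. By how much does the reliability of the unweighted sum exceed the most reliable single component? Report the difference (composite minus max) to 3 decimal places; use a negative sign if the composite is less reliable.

0.019

Var(sum) = 3 + 1.96 = 4.96; true-score variance = 2.5 + 1.96 = 4.46; composite reliability = 0.8992.
Max component reliability = 0.8800.
Difference = 0.8992 − 0.8800 = 0.019.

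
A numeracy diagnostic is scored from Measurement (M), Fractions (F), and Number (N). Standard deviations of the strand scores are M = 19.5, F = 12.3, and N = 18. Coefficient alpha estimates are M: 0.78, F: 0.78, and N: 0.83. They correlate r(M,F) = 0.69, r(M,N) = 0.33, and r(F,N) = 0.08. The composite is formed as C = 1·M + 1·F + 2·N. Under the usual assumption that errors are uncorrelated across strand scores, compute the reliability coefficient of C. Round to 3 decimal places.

0.875

Var(C) = 19.5² + 12.3² + 2²·18² + 2·[19.5·12.3·0.69 + 2·19.5·18·0.33 + 2·12.3·18·0.08] = 1827.54 + 865.161 = 2692.7.
Under uncorrelated errors the observed covariances equal the true-score covariances, so only the own-variance terms attenuate.
True-score variance = [19.5²·0.78 + 12.3²·0.78 + 2²·18²·0.83] + 865.161 = 1490.28 + 865.161 = 2355.44.
Reliability = 2355.44 / 2692.7 = 0.875.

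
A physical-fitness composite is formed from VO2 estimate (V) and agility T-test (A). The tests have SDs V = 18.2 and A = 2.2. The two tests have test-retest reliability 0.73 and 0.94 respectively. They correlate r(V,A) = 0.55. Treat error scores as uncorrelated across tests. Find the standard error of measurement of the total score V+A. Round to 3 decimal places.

Var(total) = 336.08 + 44.044 = 380.124.
True-score variance = 246.355 + 44.044 = 290.399, so reliability = 0.7640.
Error variance = 380.124 − 290.399 = 89.7252; SEM = √89.7252 = 9.472.

9.472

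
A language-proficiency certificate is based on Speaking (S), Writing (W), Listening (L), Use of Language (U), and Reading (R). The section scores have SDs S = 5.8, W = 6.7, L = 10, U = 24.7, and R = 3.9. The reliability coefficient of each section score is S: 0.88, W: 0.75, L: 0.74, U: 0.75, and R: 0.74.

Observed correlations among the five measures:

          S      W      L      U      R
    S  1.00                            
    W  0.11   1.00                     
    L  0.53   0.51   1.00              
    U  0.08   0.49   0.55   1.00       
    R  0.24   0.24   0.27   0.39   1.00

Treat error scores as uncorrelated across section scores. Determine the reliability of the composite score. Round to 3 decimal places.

Var(S+W+L+U+R) = 5.8² + 6.7² + 10² + 24.7² + 3.9² + 2·[5.8·6.7·0.11 + 5.8·10·0.53 + 5.8·24.7·0.08 + 5.8·3.9·0.24 + 6.7·10·0.51 + 6.7·24.7·0.49 + 6.7·3.9·0.24 + 10·24.7·0.55 + 10·3.9·0.27 + 24.7·3.9·0.39] = 803.83 + 714.768 = 1518.6.
With uncorrelated errors the cross-covariances are all true-score covariance, so they carry over unchanged; only the diagonal terms shrink to ρᵢσᵢ².
True-score variance = [5.8²·0.88 + 6.7²·0.75 + 10²·0.74 + 24.7²·0.75 + 3.9²·0.74] + 714.768 = 606.094 + 714.768 = 1320.86.
Reliability = 1320.86 / 1518.6 = 0.870.

0.870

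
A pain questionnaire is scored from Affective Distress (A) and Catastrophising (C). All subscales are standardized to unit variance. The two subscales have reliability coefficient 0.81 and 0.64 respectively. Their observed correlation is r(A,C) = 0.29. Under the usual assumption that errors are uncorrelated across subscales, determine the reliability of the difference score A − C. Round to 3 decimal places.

Var(A−C) = 1 + 1 − 2·0.29 = 2 − 0.58 = 1.42.
Under uncorrelated errors the observed covariances equal the true-score covariances, so only the own-variance terms attenuate.
True-score variance = [0.81 + 0.64] − 0.58 = 1.45 − 0.58 = 0.87.
Reliability = 0.87 / 1.42 = 0.613.

0.613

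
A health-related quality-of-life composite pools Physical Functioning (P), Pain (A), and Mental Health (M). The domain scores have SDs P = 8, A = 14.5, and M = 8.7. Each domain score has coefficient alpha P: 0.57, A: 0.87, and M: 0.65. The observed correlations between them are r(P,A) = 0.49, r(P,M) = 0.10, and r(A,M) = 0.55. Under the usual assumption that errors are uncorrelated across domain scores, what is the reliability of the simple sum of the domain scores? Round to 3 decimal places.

Var(P+A+M) = 8² + 14.5² + 8.7² + 2·[8·14.5·0.49 + 8·8.7·0.10 + 14.5·8.7·0.55] = 349.94 + 266.365 = 616.305.
With uncorrelated errors the cross-covariances are all true-score covariance, so they carry over unchanged; only the diagonal terms shrink to ρᵢσᵢ².
True-score variance = [8²·0.57 + 14.5²·0.87 + 8.7²·0.65] + 266.365 = 268.596 + 266.365 = 534.961.
Reliability = 534.961 / 616.305 = 0.868.

0.868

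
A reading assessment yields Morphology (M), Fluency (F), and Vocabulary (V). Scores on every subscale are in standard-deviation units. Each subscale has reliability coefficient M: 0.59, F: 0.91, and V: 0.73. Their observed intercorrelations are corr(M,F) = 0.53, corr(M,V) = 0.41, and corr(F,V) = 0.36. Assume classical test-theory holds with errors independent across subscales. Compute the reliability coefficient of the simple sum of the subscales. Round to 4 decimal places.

Var(M+F+V) = 3 + 2·[0.53 + 0.41 + 0.36] = 3 + 2.6 = 5.6.
Under uncorrelated errors the observed covariances equal the true-score covariances, so only the own-variance terms attenuate.
True-score variance = [0.59 + 0.91 + 0.73] + 2.6 = 2.23 + 2.6 = 4.83.
Reliability = 4.83 / 5.6 = 0.8625.

0.8625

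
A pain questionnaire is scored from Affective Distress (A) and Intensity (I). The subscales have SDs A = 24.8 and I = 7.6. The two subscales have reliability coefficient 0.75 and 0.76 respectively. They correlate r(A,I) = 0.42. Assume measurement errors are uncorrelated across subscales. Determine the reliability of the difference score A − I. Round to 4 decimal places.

0.6742

Var(A−I) = 24.8² + 7.6² − 2·24.8·7.6·0.42 = 672.8 − 158.323 = 514.477.
With uncorrelated errors the cross-covariances are all true-score covariance, so they carry over unchanged; only the diagonal terms shrink to ρᵢσᵢ².
True-score variance = [24.8²·0.75 + 7.6²·0.76] − 158.323 = 505.178 − 158.323 = 346.854.
Reliability = 346.854 / 514.477 = 0.6742.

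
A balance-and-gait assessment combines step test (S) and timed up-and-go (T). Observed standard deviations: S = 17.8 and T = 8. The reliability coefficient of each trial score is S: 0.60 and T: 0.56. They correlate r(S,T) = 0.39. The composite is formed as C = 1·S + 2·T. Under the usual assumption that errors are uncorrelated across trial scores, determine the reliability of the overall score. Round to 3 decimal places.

0.699

Var(C) = 17.8² + 2²·8² + 2·[2·17.8·8·0.39] = 572.84 + 222.144 = 794.984.
Under uncorrelated errors the observed covariances equal the true-score covariances, so only the own-variance terms attenuate.
True-score variance = [17.8²·0.60 + 2²·8²·0.56] + 222.144 = 333.464 + 222.144 = 555.608.
Reliability = 555.608 / 794.984 = 0.699.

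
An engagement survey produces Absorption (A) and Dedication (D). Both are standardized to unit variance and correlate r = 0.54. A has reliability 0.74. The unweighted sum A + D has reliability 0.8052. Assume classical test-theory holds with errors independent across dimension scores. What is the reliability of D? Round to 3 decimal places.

0.660

Var(A+D) = 2 + 2·0.54 = 3.080.
True-score variance = ρ_A + ρ_D + 2·0.54, so 0.8052 = (0.74 + ρ_D + 1.08) / 3.080.
ρ_D = 0.8052·3.080 − 0.74 − 1.08 = 0.660.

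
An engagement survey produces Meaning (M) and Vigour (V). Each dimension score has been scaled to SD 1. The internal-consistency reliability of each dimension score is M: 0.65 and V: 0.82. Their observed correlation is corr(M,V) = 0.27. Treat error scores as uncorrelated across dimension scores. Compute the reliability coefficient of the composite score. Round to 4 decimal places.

Var(M+V) = 2 + 2·[0.27] = 2 + 0.54 = 2.54.
Under uncorrelated errors the observed covariances equal the true-score covariances, so only the own-variance terms attenuate.
True-score variance = [0.65 + 0.82] + 0.54 = 1.47 + 0.54 = 2.01.
Reliability = 2.01 / 2.54 = 0.7913.

0.7913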